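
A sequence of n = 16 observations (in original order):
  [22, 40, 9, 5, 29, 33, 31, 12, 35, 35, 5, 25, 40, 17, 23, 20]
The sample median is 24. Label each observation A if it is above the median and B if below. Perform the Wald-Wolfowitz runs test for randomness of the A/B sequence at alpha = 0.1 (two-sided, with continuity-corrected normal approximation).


Step 1: Compute median = 24; label A = above, B = below.
Labels in order: BABBAAABAABAABBB  (n_A = 8, n_B = 8)
Step 2: Count runs R = 9.
Step 3: Under H0 (random ordering), E[R] = 2*n_A*n_B/(n_A+n_B) + 1 = 2*8*8/16 + 1 = 9.0000.
        Var[R] = 2*n_A*n_B*(2*n_A*n_B - n_A - n_B) / ((n_A+n_B)^2 * (n_A+n_B-1)) = 14336/3840 = 3.7333.
        SD[R] = 1.9322.
Step 4: R = E[R], so z = 0 with no continuity correction.
Step 5: Two-sided p-value via normal approximation = 2*(1 - Phi(|z|)) = 1.000000.
Step 6: alpha = 0.1. fail to reject H0.

R = 9, z = 0.0000, p = 1.000000, fail to reject H0.


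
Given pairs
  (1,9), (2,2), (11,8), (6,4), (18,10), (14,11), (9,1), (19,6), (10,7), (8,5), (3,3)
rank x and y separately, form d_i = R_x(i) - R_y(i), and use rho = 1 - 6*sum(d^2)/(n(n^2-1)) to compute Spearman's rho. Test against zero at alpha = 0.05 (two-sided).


Step 1: Rank x and y separately (midranks; no ties here).
rank(x): 1->1, 2->2, 11->8, 6->4, 18->10, 14->9, 9->6, 19->11, 10->7, 8->5, 3->3
rank(y): 9->9, 2->2, 8->8, 4->4, 10->10, 11->11, 1->1, 6->6, 7->7, 5->5, 3->3
Step 2: d_i = R_x(i) - R_y(i); compute d_i^2.
  (1-9)^2=64, (2-2)^2=0, (8-8)^2=0, (4-4)^2=0, (10-10)^2=0, (9-11)^2=4, (6-1)^2=25, (11-6)^2=25, (7-7)^2=0, (5-5)^2=0, (3-3)^2=0
sum(d^2) = 118.
Step 3: rho = 1 - 6*118 / (11*(11^2 - 1)) = 1 - 708/1320 = 0.463636.
Step 4: Under H0, t = rho * sqrt((n-2)/(1-rho^2)) = 1.5698 ~ t(9).
Step 5: Two-sided p-value from the t-distribution with 9 df = 0.150901.
Step 6: alpha = 0.05. fail to reject H0.

rho = 0.4636, p = 0.150901, fail to reject H0 at alpha = 0.05.


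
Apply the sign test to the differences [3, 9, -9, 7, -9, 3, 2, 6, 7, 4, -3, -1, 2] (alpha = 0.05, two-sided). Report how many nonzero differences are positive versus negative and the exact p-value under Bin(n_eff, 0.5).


Step 1: Discard zero differences. Original n = 13; n_eff = number of nonzero differences = 13.
Nonzero differences (with sign): +3, +9, -9, +7, -9, +3, +2, +6, +7, +4, -3, -1, +2
Step 2: Count signs: positive = 9, negative = 4.
Step 3: Under H0: P(positive) = 0.5, so the number of positives S ~ Bin(13, 0.5).
Step 4: Two-sided exact p-value = sum of Bin(13,0.5) probabilities at or below the observed probability = 0.266846.
Step 5: alpha = 0.05. fail to reject H0.

n_eff = 13, pos = 9, neg = 4, p = 0.266846, fail to reject H0.


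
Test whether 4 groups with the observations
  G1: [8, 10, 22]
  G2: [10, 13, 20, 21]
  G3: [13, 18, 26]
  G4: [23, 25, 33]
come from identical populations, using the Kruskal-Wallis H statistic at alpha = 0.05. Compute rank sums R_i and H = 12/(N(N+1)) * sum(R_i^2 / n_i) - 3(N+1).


Step 1: Combine all N = 13 observations and assign midranks.
sorted (value, group, rank): (8,G1,1), (10,G1,2.5), (10,G2,2.5), (13,G2,4.5), (13,G3,4.5), (18,G3,6), (20,G2,7), (21,G2,8), (22,G1,9), (23,G4,10), (25,G4,11), (26,G3,12), (33,G4,13)
Step 2: Sum ranks within each group.
R_1 = 12.5 (n_1 = 3)
R_2 = 22 (n_2 = 4)
R_3 = 22.5 (n_3 = 3)
R_4 = 34 (n_4 = 3)
Step 3: H = 12/(N(N+1)) * sum(R_i^2/n_i) - 3(N+1)
     = 12/(13*14) * (12.5^2/3 + 22^2/4 + 22.5^2/3 + 34^2/3) - 3*14
     = 0.065934 * 727.167 - 42
     = 5.945055.
Step 4: Ties present; correction factor C = 1 - 12/(13^3 - 13) = 0.994505. Corrected H = 5.945055 / 0.994505 = 5.977901.
Step 5: Under H0, H ~ chi^2(3); p-value = 0.112690.
Step 6: alpha = 0.05. fail to reject H0.

H = 5.9779, df = 3, p = 0.112690, fail to reject H0.


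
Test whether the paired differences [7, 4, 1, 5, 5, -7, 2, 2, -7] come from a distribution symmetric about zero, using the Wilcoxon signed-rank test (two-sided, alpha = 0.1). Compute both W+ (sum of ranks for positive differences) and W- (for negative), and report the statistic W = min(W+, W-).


Step 1: Drop any zero differences (none here) and take |d_i|.
|d| = [7, 4, 1, 5, 5, 7, 2, 2, 7]
Step 2: Midrank |d_i| (ties get averaged ranks).
ranks: |7|->8, |4|->4, |1|->1, |5|->5.5, |5|->5.5, |7|->8, |2|->2.5, |2|->2.5, |7|->8
Step 3: Attach original signs; sum ranks with positive sign and with negative sign.
W+ = 8 + 4 + 1 + 5.5 + 5.5 + 2.5 + 2.5 = 29
W- = 8 + 8 = 16
(Check: W+ + W- = 45 should equal n(n+1)/2 = 45.)
Step 4: Test statistic W = min(W+, W-) = 16.
Step 5: Ties in |d|, so use the tie-corrected normal approximation.
        E[W] = n(n+1)/4 = 9*10/4 = 22.5.
        Tie groups: |d|=2 (t=2), |d|=5 (t=2), |d|=7 (t=3); sum(t^3 - t) = 36.
        Var[W] = n(n+1)(2n+1)/24 - sum(t^3-t)/48 = 1710/24 - 36/48 = 70.5.
        z = (W - E[W]) / sqrt(Var[W]) = (16 - 22.5) / 8.3964 = -0.7741.
        Two-sided p = 2*Phi(z) = 0.438849.
Step 6: alpha = 0.1. fail to reject H0.

W+ = 29, W- = 16, W = min = 16, p = 0.438849, fail to reject H0.


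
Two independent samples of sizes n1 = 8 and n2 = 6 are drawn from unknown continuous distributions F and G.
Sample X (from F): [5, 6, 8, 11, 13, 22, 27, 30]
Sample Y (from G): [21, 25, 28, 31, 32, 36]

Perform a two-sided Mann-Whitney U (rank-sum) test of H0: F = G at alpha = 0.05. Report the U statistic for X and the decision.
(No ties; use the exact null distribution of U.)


Step 1: Combine and sort all 14 observations; assign midranks.
sorted (value, group): (5,X), (6,X), (8,X), (11,X), (13,X), (21,Y), (22,X), (25,Y), (27,X), (28,Y), (30,X), (31,Y), (32,Y), (36,Y)
ranks: 5->1, 6->2, 8->3, 11->4, 13->5, 21->6, 22->7, 25->8, 27->9, 28->10, 30->11, 31->12, 32->13, 36->14
Step 2: Rank sum for X: R1 = 1 + 2 + 3 + 4 + 5 + 7 + 9 + 11 = 42.
Step 3: U_X = R1 - n1(n1+1)/2 = 42 - 8*9/2 = 42 - 36 = 6.
       U_Y = n1*n2 - U_X = 48 - 6 = 42.
Step 4: No ties, so the exact null distribution of U (based on enumerating the C(14,8) = 3003 equally likely rank assignments) gives the two-sided p-value.
Step 5: p-value = 0.019980; compare to alpha = 0.05. reject H0.

U_X = 6, p = 0.019980, reject H0 at alpha = 0.05.


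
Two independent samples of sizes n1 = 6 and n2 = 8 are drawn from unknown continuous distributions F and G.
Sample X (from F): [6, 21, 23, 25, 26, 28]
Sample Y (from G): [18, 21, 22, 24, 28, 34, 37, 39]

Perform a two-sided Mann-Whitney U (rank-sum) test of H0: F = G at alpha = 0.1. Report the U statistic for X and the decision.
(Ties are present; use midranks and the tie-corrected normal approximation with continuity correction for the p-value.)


Step 1: Combine and sort all 14 observations; assign midranks.
sorted (value, group): (6,X), (18,Y), (21,X), (21,Y), (22,Y), (23,X), (24,Y), (25,X), (26,X), (28,X), (28,Y), (34,Y), (37,Y), (39,Y)
ranks: 6->1, 18->2, 21->3.5, 21->3.5, 22->5, 23->6, 24->7, 25->8, 26->9, 28->10.5, 28->10.5, 34->12, 37->13, 39->14
Step 2: Rank sum for X: R1 = 1 + 3.5 + 6 + 8 + 9 + 10.5 = 38.
Step 3: U_X = R1 - n1(n1+1)/2 = 38 - 6*7/2 = 38 - 21 = 17.
       U_Y = n1*n2 - U_X = 48 - 17 = 31.
Step 4: Ties are present, so use the tie-corrected normal approximation (with continuity correction) for the p-value.
Step 5: p-value = 0.400350; compare to alpha = 0.1. fail to reject H0.

U_X = 17, p = 0.400350, fail to reject H0 at alpha = 0.1.


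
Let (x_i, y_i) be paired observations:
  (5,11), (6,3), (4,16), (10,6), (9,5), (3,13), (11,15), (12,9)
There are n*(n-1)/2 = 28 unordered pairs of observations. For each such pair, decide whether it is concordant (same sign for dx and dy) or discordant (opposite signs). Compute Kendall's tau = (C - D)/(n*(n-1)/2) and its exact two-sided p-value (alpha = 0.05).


Step 1: Enumerate the 28 unordered pairs (i,j) with i<j and classify each by sign(x_j-x_i) * sign(y_j-y_i).
  (1,2):dx=+1,dy=-8->D; (1,3):dx=-1,dy=+5->D; (1,4):dx=+5,dy=-5->D; (1,5):dx=+4,dy=-6->D
  (1,6):dx=-2,dy=+2->D; (1,7):dx=+6,dy=+4->C; (1,8):dx=+7,dy=-2->D; (2,3):dx=-2,dy=+13->D
  (2,4):dx=+4,dy=+3->C; (2,5):dx=+3,dy=+2->C; (2,6):dx=-3,dy=+10->D; (2,7):dx=+5,dy=+12->C
  (2,8):dx=+6,dy=+6->C; (3,4):dx=+6,dy=-10->D; (3,5):dx=+5,dy=-11->D; (3,6):dx=-1,dy=-3->C
  (3,7):dx=+7,dy=-1->D; (3,8):dx=+8,dy=-7->D; (4,5):dx=-1,dy=-1->C; (4,6):dx=-7,dy=+7->D
  (4,7):dx=+1,dy=+9->C; (4,8):dx=+2,dy=+3->C; (5,6):dx=-6,dy=+8->D; (5,7):dx=+2,dy=+10->C
  (5,8):dx=+3,dy=+4->C; (6,7):dx=+8,dy=+2->C; (6,8):dx=+9,dy=-4->D; (7,8):dx=+1,dy=-6->D
Step 2: C = 12, D = 16, total pairs = 28.
Step 3: tau = (C - D)/(n(n-1)/2) = (12 - 16)/28 = -0.142857.
Step 4: Exact two-sided p-value (enumerate n! = 40320 permutations of y under H0): p = 0.719544.
Step 5: alpha = 0.05. fail to reject H0.

tau_b = -0.1429 (C=12, D=16), p = 0.719544, fail to reject H0.


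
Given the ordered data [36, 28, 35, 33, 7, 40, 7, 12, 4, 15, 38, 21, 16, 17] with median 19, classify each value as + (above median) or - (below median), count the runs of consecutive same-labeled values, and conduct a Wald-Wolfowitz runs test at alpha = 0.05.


Step 1: Compute median = 19; label A = above, B = below.
Labels in order: AAAABABBBBAABB  (n_A = 7, n_B = 7)
Step 2: Count runs R = 6.
Step 3: Under H0 (random ordering), E[R] = 2*n_A*n_B/(n_A+n_B) + 1 = 2*7*7/14 + 1 = 8.0000.
        Var[R] = 2*n_A*n_B*(2*n_A*n_B - n_A - n_B) / ((n_A+n_B)^2 * (n_A+n_B-1)) = 8232/2548 = 3.2308.
        SD[R] = 1.7974.
Step 4: Continuity-corrected z = (R + 0.5 - E[R]) / SD[R] = (6 + 0.5 - 8.0000) / 1.7974 = -0.8345.
Step 5: Two-sided p-value via normal approximation = 2*(1 - Phi(|z|)) = 0.403986.
Step 6: alpha = 0.05. fail to reject H0.

R = 6, z = -0.8345, p = 0.403986, fail to reject H0.


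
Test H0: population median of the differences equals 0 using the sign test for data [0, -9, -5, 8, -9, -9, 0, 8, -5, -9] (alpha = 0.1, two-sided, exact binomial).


Step 1: Discard zero differences. Original n = 10; n_eff = number of nonzero differences = 8.
Nonzero differences (with sign): -9, -5, +8, -9, -9, +8, -5, -9
Step 2: Count signs: positive = 2, negative = 6.
Step 3: Under H0: P(positive) = 0.5, so the number of positives S ~ Bin(8, 0.5).
Step 4: Two-sided exact p-value = sum of Bin(8,0.5) probabilities at or below the observed probability = 0.289062.
Step 5: alpha = 0.1. fail to reject H0.

n_eff = 8, pos = 2, neg = 6, p = 0.289062, fail to reject H0.


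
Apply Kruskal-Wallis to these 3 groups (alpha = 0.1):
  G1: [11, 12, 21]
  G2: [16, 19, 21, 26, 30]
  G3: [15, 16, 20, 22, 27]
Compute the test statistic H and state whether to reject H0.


Step 1: Combine all N = 13 observations and assign midranks.
sorted (value, group, rank): (11,G1,1), (12,G1,2), (15,G3,3), (16,G2,4.5), (16,G3,4.5), (19,G2,6), (20,G3,7), (21,G1,8.5), (21,G2,8.5), (22,G3,10), (26,G2,11), (27,G3,12), (30,G2,13)
Step 2: Sum ranks within each group.
R_1 = 11.5 (n_1 = 3)
R_2 = 43 (n_2 = 5)
R_3 = 36.5 (n_3 = 5)
Step 3: H = 12/(N(N+1)) * sum(R_i^2/n_i) - 3(N+1)
     = 12/(13*14) * (11.5^2/3 + 43^2/5 + 36.5^2/5) - 3*14
     = 0.065934 * 680.333 - 42
     = 2.857143.
Step 4: Ties present; correction factor C = 1 - 12/(13^3 - 13) = 0.994505. Corrected H = 2.857143 / 0.994505 = 2.872928.
Step 5: Under H0, H ~ chi^2(2); p-value = 0.237767.
Step 6: alpha = 0.1. fail to reject H0.

H = 2.8729, df = 2, p = 0.237767, fail to reject H0.


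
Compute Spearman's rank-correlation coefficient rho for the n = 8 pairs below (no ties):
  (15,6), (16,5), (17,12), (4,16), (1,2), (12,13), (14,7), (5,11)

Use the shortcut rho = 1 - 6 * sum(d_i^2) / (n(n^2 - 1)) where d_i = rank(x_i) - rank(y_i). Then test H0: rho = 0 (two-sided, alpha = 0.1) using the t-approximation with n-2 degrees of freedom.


Step 1: Rank x and y separately (midranks; no ties here).
rank(x): 15->6, 16->7, 17->8, 4->2, 1->1, 12->4, 14->5, 5->3
rank(y): 6->3, 5->2, 12->6, 16->8, 2->1, 13->7, 7->4, 11->5
Step 2: d_i = R_x(i) - R_y(i); compute d_i^2.
  (6-3)^2=9, (7-2)^2=25, (8-6)^2=4, (2-8)^2=36, (1-1)^2=0, (4-7)^2=9, (5-4)^2=1, (3-5)^2=4
sum(d^2) = 88.
Step 3: rho = 1 - 6*88 / (8*(8^2 - 1)) = 1 - 528/504 = -0.047619.
Step 4: Under H0, t = rho * sqrt((n-2)/(1-rho^2)) = -0.1168 ~ t(6).
Step 5: Two-sided p-value from the t-distribution with 6 df = 0.910849.
Step 6: alpha = 0.1. fail to reject H0.

rho = -0.0476, p = 0.910849, fail to reject H0 at alpha = 0.1.


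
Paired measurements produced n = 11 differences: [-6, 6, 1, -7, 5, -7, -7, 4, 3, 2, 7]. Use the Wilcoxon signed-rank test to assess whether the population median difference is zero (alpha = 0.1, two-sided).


Step 1: Drop any zero differences (none here) and take |d_i|.
|d| = [6, 6, 1, 7, 5, 7, 7, 4, 3, 2, 7]
Step 2: Midrank |d_i| (ties get averaged ranks).
ranks: |6|->6.5, |6|->6.5, |1|->1, |7|->9.5, |5|->5, |7|->9.5, |7|->9.5, |4|->4, |3|->3, |2|->2, |7|->9.5
Step 3: Attach original signs; sum ranks with positive sign and with negative sign.
W+ = 6.5 + 1 + 5 + 4 + 3 + 2 + 9.5 = 31
W- = 6.5 + 9.5 + 9.5 + 9.5 = 35
(Check: W+ + W- = 66 should equal n(n+1)/2 = 66.)
Step 4: Test statistic W = min(W+, W-) = 31.
Step 5: Ties in |d|, so use the tie-corrected normal approximation.
        E[W] = n(n+1)/4 = 11*12/4 = 33.
        Tie groups: |d|=6 (t=2), |d|=7 (t=4); sum(t^3 - t) = 66.
        Var[W] = n(n+1)(2n+1)/24 - sum(t^3-t)/48 = 3036/24 - 66/48 = 125.125.
        z = (W - E[W]) / sqrt(Var[W]) = (31 - 33) / 11.1859 = -0.1788.
        Two-sided p = 2*Phi(z) = 0.858098.
Step 6: alpha = 0.1. fail to reject H0.

W+ = 31, W- = 35, W = min = 31, p = 0.858098, fail to reject H0.


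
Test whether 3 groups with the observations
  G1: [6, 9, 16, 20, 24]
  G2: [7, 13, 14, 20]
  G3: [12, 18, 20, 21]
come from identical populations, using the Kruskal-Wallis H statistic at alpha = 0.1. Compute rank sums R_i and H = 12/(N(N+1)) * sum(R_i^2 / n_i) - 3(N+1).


Step 1: Combine all N = 13 observations and assign midranks.
sorted (value, group, rank): (6,G1,1), (7,G2,2), (9,G1,3), (12,G3,4), (13,G2,5), (14,G2,6), (16,G1,7), (18,G3,8), (20,G1,10), (20,G2,10), (20,G3,10), (21,G3,12), (24,G1,13)
Step 2: Sum ranks within each group.
R_1 = 34 (n_1 = 5)
R_2 = 23 (n_2 = 4)
R_3 = 34 (n_3 = 4)
Step 3: H = 12/(N(N+1)) * sum(R_i^2/n_i) - 3(N+1)
     = 12/(13*14) * (34^2/5 + 23^2/4 + 34^2/4) - 3*14
     = 0.065934 * 652.45 - 42
     = 1.018681.
Step 4: Ties present; correction factor C = 1 - 24/(13^3 - 13) = 0.989011. Corrected H = 1.018681 / 0.989011 = 1.030000.
Step 5: Under H0, H ~ chi^2(2); p-value = 0.597501.
Step 6: alpha = 0.1. fail to reject H0.

H = 1.0300, df = 2, p = 0.597501, fail to reject H0.


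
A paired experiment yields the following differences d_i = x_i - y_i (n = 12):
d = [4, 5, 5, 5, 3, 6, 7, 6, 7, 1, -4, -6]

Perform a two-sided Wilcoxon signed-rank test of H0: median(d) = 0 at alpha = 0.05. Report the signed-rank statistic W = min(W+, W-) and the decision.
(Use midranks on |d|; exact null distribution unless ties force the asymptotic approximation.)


Step 1: Drop any zero differences (none here) and take |d_i|.
|d| = [4, 5, 5, 5, 3, 6, 7, 6, 7, 1, 4, 6]
Step 2: Midrank |d_i| (ties get averaged ranks).
ranks: |4|->3.5, |5|->6, |5|->6, |5|->6, |3|->2, |6|->9, |7|->11.5, |6|->9, |7|->11.5, |1|->1, |4|->3.5, |6|->9
Step 3: Attach original signs; sum ranks with positive sign and with negative sign.
W+ = 3.5 + 6 + 6 + 6 + 2 + 9 + 11.5 + 9 + 11.5 + 1 = 65.5
W- = 3.5 + 9 = 12.5
(Check: W+ + W- = 78 should equal n(n+1)/2 = 78.)
Step 4: Test statistic W = min(W+, W-) = 12.5.
Step 5: Ties in |d|, so use the tie-corrected normal approximation.
        E[W] = n(n+1)/4 = 12*13/4 = 39.
        Tie groups: |d|=4 (t=2), |d|=5 (t=3), |d|=6 (t=3), |d|=7 (t=2); sum(t^3 - t) = 60.
        Var[W] = n(n+1)(2n+1)/24 - sum(t^3-t)/48 = 3900/24 - 60/48 = 161.25.
        z = (W - E[W]) / sqrt(Var[W]) = (12.5 - 39) / 12.6984 = -2.0869.
        Two-sided p = 2*Phi(z) = 0.036900.
Step 6: alpha = 0.05. reject H0.

W+ = 65.5, W- = 12.5, W = min = 12.5, p = 0.036900, reject H0.


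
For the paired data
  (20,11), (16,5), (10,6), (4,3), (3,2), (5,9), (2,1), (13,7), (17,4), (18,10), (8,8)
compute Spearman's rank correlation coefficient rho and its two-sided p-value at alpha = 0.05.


Step 1: Rank x and y separately (midranks; no ties here).
rank(x): 20->11, 16->8, 10->6, 4->3, 3->2, 5->4, 2->1, 13->7, 17->9, 18->10, 8->5
rank(y): 11->11, 5->5, 6->6, 3->3, 2->2, 9->9, 1->1, 7->7, 4->4, 10->10, 8->8
Step 2: d_i = R_x(i) - R_y(i); compute d_i^2.
  (11-11)^2=0, (8-5)^2=9, (6-6)^2=0, (3-3)^2=0, (2-2)^2=0, (4-9)^2=25, (1-1)^2=0, (7-7)^2=0, (9-4)^2=25, (10-10)^2=0, (5-8)^2=9
sum(d^2) = 68.
Step 3: rho = 1 - 6*68 / (11*(11^2 - 1)) = 1 - 408/1320 = 0.690909.
Step 4: Under H0, t = rho * sqrt((n-2)/(1-rho^2)) = 2.8671 ~ t(9).
Step 5: Two-sided p-value from the t-distribution with 9 df = 0.018565.
Step 6: alpha = 0.05. reject H0.

rho = 0.6909, p = 0.018565, reject H0 at alpha = 0.05.


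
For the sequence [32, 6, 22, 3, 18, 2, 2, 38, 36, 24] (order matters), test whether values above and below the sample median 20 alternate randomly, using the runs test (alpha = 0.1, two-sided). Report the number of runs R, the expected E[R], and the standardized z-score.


Step 1: Compute median = 20; label A = above, B = below.
Labels in order: ABABBBBAAA  (n_A = 5, n_B = 5)
Step 2: Count runs R = 5.
Step 3: Under H0 (random ordering), E[R] = 2*n_A*n_B/(n_A+n_B) + 1 = 2*5*5/10 + 1 = 6.0000.
        Var[R] = 2*n_A*n_B*(2*n_A*n_B - n_A - n_B) / ((n_A+n_B)^2 * (n_A+n_B-1)) = 2000/900 = 2.2222.
        SD[R] = 1.4907.
Step 4: Continuity-corrected z = (R + 0.5 - E[R]) / SD[R] = (5 + 0.5 - 6.0000) / 1.4907 = -0.3354.
Step 5: Two-sided p-value via normal approximation = 2*(1 - Phi(|z|)) = 0.737316.
Step 6: alpha = 0.1. fail to reject H0.

R = 5, z = -0.3354, p = 0.737316, fail to reject H0.


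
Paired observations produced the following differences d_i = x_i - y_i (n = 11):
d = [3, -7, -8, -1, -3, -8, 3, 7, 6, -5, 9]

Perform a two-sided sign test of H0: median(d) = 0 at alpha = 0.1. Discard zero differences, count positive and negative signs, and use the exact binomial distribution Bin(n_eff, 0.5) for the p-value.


Step 1: Discard zero differences. Original n = 11; n_eff = number of nonzero differences = 11.
Nonzero differences (with sign): +3, -7, -8, -1, -3, -8, +3, +7, +6, -5, +9
Step 2: Count signs: positive = 5, negative = 6.
Step 3: Under H0: P(positive) = 0.5, so the number of positives S ~ Bin(11, 0.5).
Step 4: Two-sided exact p-value = sum of Bin(11,0.5) probabilities at or below the observed probability = 1.000000.
Step 5: alpha = 0.1. fail to reject H0.

n_eff = 11, pos = 5, neg = 6, p = 1.000000, fail to reject H0.


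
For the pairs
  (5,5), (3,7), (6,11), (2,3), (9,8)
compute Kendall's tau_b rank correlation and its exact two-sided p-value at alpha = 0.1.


Step 1: Enumerate the 10 unordered pairs (i,j) with i<j and classify each by sign(x_j-x_i) * sign(y_j-y_i).
  (1,2):dx=-2,dy=+2->D; (1,3):dx=+1,dy=+6->C; (1,4):dx=-3,dy=-2->C; (1,5):dx=+4,dy=+3->C
  (2,3):dx=+3,dy=+4->C; (2,4):dx=-1,dy=-4->C; (2,5):dx=+6,dy=+1->C; (3,4):dx=-4,dy=-8->C
  (3,5):dx=+3,dy=-3->D; (4,5):dx=+7,dy=+5->C
Step 2: C = 8, D = 2, total pairs = 10.
Step 3: tau = (C - D)/(n(n-1)/2) = (8 - 2)/10 = 0.600000.
Step 4: Exact two-sided p-value (enumerate n! = 120 permutations of y under H0): p = 0.233333.
Step 5: alpha = 0.1. fail to reject H0.

tau_b = 0.6000 (C=8, D=2), p = 0.233333, fail to reject H0.


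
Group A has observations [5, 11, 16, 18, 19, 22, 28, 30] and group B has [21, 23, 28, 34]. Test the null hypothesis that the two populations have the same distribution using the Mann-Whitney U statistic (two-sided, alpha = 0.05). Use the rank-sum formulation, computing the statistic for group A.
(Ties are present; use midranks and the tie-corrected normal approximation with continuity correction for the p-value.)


Step 1: Combine and sort all 12 observations; assign midranks.
sorted (value, group): (5,X), (11,X), (16,X), (18,X), (19,X), (21,Y), (22,X), (23,Y), (28,X), (28,Y), (30,X), (34,Y)
ranks: 5->1, 11->2, 16->3, 18->4, 19->5, 21->6, 22->7, 23->8, 28->9.5, 28->9.5, 30->11, 34->12
Step 2: Rank sum for X: R1 = 1 + 2 + 3 + 4 + 5 + 7 + 9.5 + 11 = 42.5.
Step 3: U_X = R1 - n1(n1+1)/2 = 42.5 - 8*9/2 = 42.5 - 36 = 6.5.
       U_Y = n1*n2 - U_X = 32 - 6.5 = 25.5.
Step 4: Ties are present, so use the tie-corrected normal approximation (with continuity correction) for the p-value.
Step 5: p-value = 0.125707; compare to alpha = 0.05. fail to reject H0.

U_X = 6.5, p = 0.125707, fail to reject H0 at alpha = 0.05.


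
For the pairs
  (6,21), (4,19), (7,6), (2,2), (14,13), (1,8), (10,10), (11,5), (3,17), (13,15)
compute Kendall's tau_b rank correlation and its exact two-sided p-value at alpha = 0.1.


Step 1: Enumerate the 45 unordered pairs (i,j) with i<j and classify each by sign(x_j-x_i) * sign(y_j-y_i).
  (1,2):dx=-2,dy=-2->C; (1,3):dx=+1,dy=-15->D; (1,4):dx=-4,dy=-19->C; (1,5):dx=+8,dy=-8->D
  (1,6):dx=-5,dy=-13->C; (1,7):dx=+4,dy=-11->D; (1,8):dx=+5,dy=-16->D; (1,9):dx=-3,dy=-4->C
  (1,10):dx=+7,dy=-6->D; (2,3):dx=+3,dy=-13->D; (2,4):dx=-2,dy=-17->C; (2,5):dx=+10,dy=-6->D
  (2,6):dx=-3,dy=-11->C; (2,7):dx=+6,dy=-9->D; (2,8):dx=+7,dy=-14->D; (2,9):dx=-1,dy=-2->C
  (2,10):dx=+9,dy=-4->D; (3,4):dx=-5,dy=-4->C; (3,5):dx=+7,dy=+7->C; (3,6):dx=-6,dy=+2->D
  (3,7):dx=+3,dy=+4->C; (3,8):dx=+4,dy=-1->D; (3,9):dx=-4,dy=+11->D; (3,10):dx=+6,dy=+9->C
  (4,5):dx=+12,dy=+11->C; (4,6):dx=-1,dy=+6->D; (4,7):dx=+8,dy=+8->C; (4,8):dx=+9,dy=+3->C
  (4,9):dx=+1,dy=+15->C; (4,10):dx=+11,dy=+13->C; (5,6):dx=-13,dy=-5->C; (5,7):dx=-4,dy=-3->C
  (5,8):dx=-3,dy=-8->C; (5,9):dx=-11,dy=+4->D; (5,10):dx=-1,dy=+2->D; (6,7):dx=+9,dy=+2->C
  (6,8):dx=+10,dy=-3->D; (6,9):dx=+2,dy=+9->C; (6,10):dx=+12,dy=+7->C; (7,8):dx=+1,dy=-5->D
  (7,9):dx=-7,dy=+7->D; (7,10):dx=+3,dy=+5->C; (8,9):dx=-8,dy=+12->D; (8,10):dx=+2,dy=+10->C
  (9,10):dx=+10,dy=-2->D
Step 2: C = 24, D = 21, total pairs = 45.
Step 3: tau = (C - D)/(n(n-1)/2) = (24 - 21)/45 = 0.066667.
Step 4: Exact two-sided p-value (enumerate n! = 3628800 permutations of y under H0): p = 0.861801.
Step 5: alpha = 0.1. fail to reject H0.

tau_b = 0.0667 (C=24, D=21), p = 0.861801, fail to reject H0.


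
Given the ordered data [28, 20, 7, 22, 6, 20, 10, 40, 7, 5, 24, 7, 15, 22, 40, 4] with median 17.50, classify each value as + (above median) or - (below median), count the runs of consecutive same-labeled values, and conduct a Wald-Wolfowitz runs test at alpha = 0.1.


Step 1: Compute median = 17.50; label A = above, B = below.
Labels in order: AABABABABBABBAAB  (n_A = 8, n_B = 8)
Step 2: Count runs R = 12.
Step 3: Under H0 (random ordering), E[R] = 2*n_A*n_B/(n_A+n_B) + 1 = 2*8*8/16 + 1 = 9.0000.
        Var[R] = 2*n_A*n_B*(2*n_A*n_B - n_A - n_B) / ((n_A+n_B)^2 * (n_A+n_B-1)) = 14336/3840 = 3.7333.
        SD[R] = 1.9322.
Step 4: Continuity-corrected z = (R - 0.5 - E[R]) / SD[R] = (12 - 0.5 - 9.0000) / 1.9322 = 1.2939.
Step 5: Two-sided p-value via normal approximation = 2*(1 - Phi(|z|)) = 0.195709.
Step 6: alpha = 0.1. fail to reject H0.

R = 12, z = 1.2939, p = 0.195709, fail to reject H0.


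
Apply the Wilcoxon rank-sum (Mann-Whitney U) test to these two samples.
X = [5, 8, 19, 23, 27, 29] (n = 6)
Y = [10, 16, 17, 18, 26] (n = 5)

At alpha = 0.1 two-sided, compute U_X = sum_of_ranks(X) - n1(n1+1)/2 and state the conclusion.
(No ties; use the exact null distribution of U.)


Step 1: Combine and sort all 11 observations; assign midranks.
sorted (value, group): (5,X), (8,X), (10,Y), (16,Y), (17,Y), (18,Y), (19,X), (23,X), (26,Y), (27,X), (29,X)
ranks: 5->1, 8->2, 10->3, 16->4, 17->5, 18->6, 19->7, 23->8, 26->9, 27->10, 29->11
Step 2: Rank sum for X: R1 = 1 + 2 + 7 + 8 + 10 + 11 = 39.
Step 3: U_X = R1 - n1(n1+1)/2 = 39 - 6*7/2 = 39 - 21 = 18.
       U_Y = n1*n2 - U_X = 30 - 18 = 12.
Step 4: No ties, so the exact null distribution of U (based on enumerating the C(11,6) = 462 equally likely rank assignments) gives the two-sided p-value.
Step 5: p-value = 0.662338; compare to alpha = 0.1. fail to reject H0.

U_X = 18, p = 0.662338, fail to reject H0 at alpha = 0.1.


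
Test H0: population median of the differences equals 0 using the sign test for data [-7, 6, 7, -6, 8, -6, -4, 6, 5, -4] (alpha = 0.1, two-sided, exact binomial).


Step 1: Discard zero differences. Original n = 10; n_eff = number of nonzero differences = 10.
Nonzero differences (with sign): -7, +6, +7, -6, +8, -6, -4, +6, +5, -4
Step 2: Count signs: positive = 5, negative = 5.
Step 3: Under H0: P(positive) = 0.5, so the number of positives S ~ Bin(10, 0.5).
Step 4: Two-sided exact p-value = sum of Bin(10,0.5) probabilities at or below the observed probability = 1.000000.
Step 5: alpha = 0.1. fail to reject H0.

n_eff = 10, pos = 5, neg = 5, p = 1.000000, fail to reject H0.


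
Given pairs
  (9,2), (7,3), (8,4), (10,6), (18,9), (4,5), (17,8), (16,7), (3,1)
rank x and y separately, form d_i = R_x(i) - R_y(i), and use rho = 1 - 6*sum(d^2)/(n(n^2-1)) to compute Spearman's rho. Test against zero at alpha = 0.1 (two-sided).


Step 1: Rank x and y separately (midranks; no ties here).
rank(x): 9->5, 7->3, 8->4, 10->6, 18->9, 4->2, 17->8, 16->7, 3->1
rank(y): 2->2, 3->3, 4->4, 6->6, 9->9, 5->5, 8->8, 7->7, 1->1
Step 2: d_i = R_x(i) - R_y(i); compute d_i^2.
  (5-2)^2=9, (3-3)^2=0, (4-4)^2=0, (6-6)^2=0, (9-9)^2=0, (2-5)^2=9, (8-8)^2=0, (7-7)^2=0, (1-1)^2=0
sum(d^2) = 18.
Step 3: rho = 1 - 6*18 / (9*(9^2 - 1)) = 1 - 108/720 = 0.850000.
Step 4: Under H0, t = rho * sqrt((n-2)/(1-rho^2)) = 4.2691 ~ t(7).
Step 5: Two-sided p-value from the t-distribution with 7 df = 0.003705.
Step 6: alpha = 0.1. reject H0.

rho = 0.8500, p = 0.003705, reject H0 at alpha = 0.1.


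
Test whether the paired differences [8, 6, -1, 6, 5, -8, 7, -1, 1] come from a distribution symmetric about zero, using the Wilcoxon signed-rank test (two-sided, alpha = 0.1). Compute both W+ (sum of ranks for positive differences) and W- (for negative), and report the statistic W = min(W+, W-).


Step 1: Drop any zero differences (none here) and take |d_i|.
|d| = [8, 6, 1, 6, 5, 8, 7, 1, 1]
Step 2: Midrank |d_i| (ties get averaged ranks).
ranks: |8|->8.5, |6|->5.5, |1|->2, |6|->5.5, |5|->4, |8|->8.5, |7|->7, |1|->2, |1|->2
Step 3: Attach original signs; sum ranks with positive sign and with negative sign.
W+ = 8.5 + 5.5 + 5.5 + 4 + 7 + 2 = 32.5
W- = 2 + 8.5 + 2 = 12.5
(Check: W+ + W- = 45 should equal n(n+1)/2 = 45.)
Step 4: Test statistic W = min(W+, W-) = 12.5.
Step 5: Ties in |d|, so use the tie-corrected normal approximation.
        E[W] = n(n+1)/4 = 9*10/4 = 22.5.
        Tie groups: |d|=1 (t=3), |d|=6 (t=2), |d|=8 (t=2); sum(t^3 - t) = 36.
        Var[W] = n(n+1)(2n+1)/24 - sum(t^3-t)/48 = 1710/24 - 36/48 = 70.5.
        z = (W - E[W]) / sqrt(Var[W]) = (12.5 - 22.5) / 8.3964 = -1.1910.
        Two-sided p = 2*Phi(z) = 0.233660.
Step 6: alpha = 0.1. fail to reject H0.

W+ = 32.5, W- = 12.5, W = min = 12.5, p = 0.233660, fail to reject H0.


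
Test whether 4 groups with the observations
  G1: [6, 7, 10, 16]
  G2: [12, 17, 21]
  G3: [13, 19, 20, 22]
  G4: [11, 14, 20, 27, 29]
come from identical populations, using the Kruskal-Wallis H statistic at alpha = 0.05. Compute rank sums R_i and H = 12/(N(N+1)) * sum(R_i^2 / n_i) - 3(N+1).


Step 1: Combine all N = 16 observations and assign midranks.
sorted (value, group, rank): (6,G1,1), (7,G1,2), (10,G1,3), (11,G4,4), (12,G2,5), (13,G3,6), (14,G4,7), (16,G1,8), (17,G2,9), (19,G3,10), (20,G3,11.5), (20,G4,11.5), (21,G2,13), (22,G3,14), (27,G4,15), (29,G4,16)
Step 2: Sum ranks within each group.
R_1 = 14 (n_1 = 4)
R_2 = 27 (n_2 = 3)
R_3 = 41.5 (n_3 = 4)
R_4 = 53.5 (n_4 = 5)
Step 3: H = 12/(N(N+1)) * sum(R_i^2/n_i) - 3(N+1)
     = 12/(16*17) * (14^2/4 + 27^2/3 + 41.5^2/4 + 53.5^2/5) - 3*17
     = 0.044118 * 1295.01 - 51
     = 6.132904.
Step 4: Ties present; correction factor C = 1 - 6/(16^3 - 16) = 0.998529. Corrected H = 6.132904 / 0.998529 = 6.141937.
Step 5: Under H0, H ~ chi^2(3); p-value = 0.104905.
Step 6: alpha = 0.05. fail to reject H0.

H = 6.1419, df = 3, p = 0.104905, fail to reject H0.


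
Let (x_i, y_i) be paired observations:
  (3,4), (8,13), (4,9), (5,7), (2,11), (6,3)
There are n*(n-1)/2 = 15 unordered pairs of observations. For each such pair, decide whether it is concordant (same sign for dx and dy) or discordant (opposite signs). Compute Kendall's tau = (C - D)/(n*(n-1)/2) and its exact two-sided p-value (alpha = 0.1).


Step 1: Enumerate the 15 unordered pairs (i,j) with i<j and classify each by sign(x_j-x_i) * sign(y_j-y_i).
  (1,2):dx=+5,dy=+9->C; (1,3):dx=+1,dy=+5->C; (1,4):dx=+2,dy=+3->C; (1,5):dx=-1,dy=+7->D
  (1,6):dx=+3,dy=-1->D; (2,3):dx=-4,dy=-4->C; (2,4):dx=-3,dy=-6->C; (2,5):dx=-6,dy=-2->C
  (2,6):dx=-2,dy=-10->C; (3,4):dx=+1,dy=-2->D; (3,5):dx=-2,dy=+2->D; (3,6):dx=+2,dy=-6->D
  (4,5):dx=-3,dy=+4->D; (4,6):dx=+1,dy=-4->D; (5,6):dx=+4,dy=-8->D
Step 2: C = 7, D = 8, total pairs = 15.
Step 3: tau = (C - D)/(n(n-1)/2) = (7 - 8)/15 = -0.066667.
Step 4: Exact two-sided p-value (enumerate n! = 720 permutations of y under H0): p = 1.000000.
Step 5: alpha = 0.1. fail to reject H0.

tau_b = -0.0667 (C=7, D=8), p = 1.000000, fail to reject H0.


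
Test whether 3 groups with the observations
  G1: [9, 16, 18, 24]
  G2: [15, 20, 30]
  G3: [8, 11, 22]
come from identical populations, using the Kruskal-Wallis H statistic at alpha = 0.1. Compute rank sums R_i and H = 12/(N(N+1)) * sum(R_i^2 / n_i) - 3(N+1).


Step 1: Combine all N = 10 observations and assign midranks.
sorted (value, group, rank): (8,G3,1), (9,G1,2), (11,G3,3), (15,G2,4), (16,G1,5), (18,G1,6), (20,G2,7), (22,G3,8), (24,G1,9), (30,G2,10)
Step 2: Sum ranks within each group.
R_1 = 22 (n_1 = 4)
R_2 = 21 (n_2 = 3)
R_3 = 12 (n_3 = 3)
Step 3: H = 12/(N(N+1)) * sum(R_i^2/n_i) - 3(N+1)
     = 12/(10*11) * (22^2/4 + 21^2/3 + 12^2/3) - 3*11
     = 0.109091 * 316 - 33
     = 1.472727.
Step 4: No ties, so H is used without correction.
Step 5: Under H0, H ~ chi^2(2); p-value = 0.478852.
Step 6: alpha = 0.1. fail to reject H0.

H = 1.4727, df = 2, p = 0.478852, fail to reject H0.


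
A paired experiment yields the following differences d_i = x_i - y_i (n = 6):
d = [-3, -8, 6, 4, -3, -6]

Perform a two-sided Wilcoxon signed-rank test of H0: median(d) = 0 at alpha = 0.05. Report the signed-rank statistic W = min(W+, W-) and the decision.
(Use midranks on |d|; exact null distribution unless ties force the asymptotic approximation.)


Step 1: Drop any zero differences (none here) and take |d_i|.
|d| = [3, 8, 6, 4, 3, 6]
Step 2: Midrank |d_i| (ties get averaged ranks).
ranks: |3|->1.5, |8|->6, |6|->4.5, |4|->3, |3|->1.5, |6|->4.5
Step 3: Attach original signs; sum ranks with positive sign and with negative sign.
W+ = 4.5 + 3 = 7.5
W- = 1.5 + 6 + 1.5 + 4.5 = 13.5
(Check: W+ + W- = 21 should equal n(n+1)/2 = 21.)
Step 4: Test statistic W = min(W+, W-) = 7.5.
Step 5: Ties in |d|, so use the tie-corrected normal approximation.
        E[W] = n(n+1)/4 = 6*7/4 = 10.5.
        Tie groups: |d|=3 (t=2), |d|=6 (t=2); sum(t^3 - t) = 12.
        Var[W] = n(n+1)(2n+1)/24 - sum(t^3-t)/48 = 546/24 - 12/48 = 22.5.
        z = (W - E[W]) / sqrt(Var[W]) = (7.5 - 10.5) / 4.7434 = -0.6325.
        Two-sided p = 2*Phi(z) = 0.527089.
Step 6: alpha = 0.05. fail to reject H0.

W+ = 7.5, W- = 13.5, W = min = 7.5, p = 0.527089, fail to reject H0.


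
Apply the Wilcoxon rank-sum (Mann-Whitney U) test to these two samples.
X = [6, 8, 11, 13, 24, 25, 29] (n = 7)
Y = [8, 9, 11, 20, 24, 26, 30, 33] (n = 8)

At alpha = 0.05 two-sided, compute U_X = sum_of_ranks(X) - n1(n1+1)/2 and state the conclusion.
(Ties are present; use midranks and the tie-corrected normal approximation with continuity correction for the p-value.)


Step 1: Combine and sort all 15 observations; assign midranks.
sorted (value, group): (6,X), (8,X), (8,Y), (9,Y), (11,X), (11,Y), (13,X), (20,Y), (24,X), (24,Y), (25,X), (26,Y), (29,X), (30,Y), (33,Y)
ranks: 6->1, 8->2.5, 8->2.5, 9->4, 11->5.5, 11->5.5, 13->7, 20->8, 24->9.5, 24->9.5, 25->11, 26->12, 29->13, 30->14, 33->15
Step 2: Rank sum for X: R1 = 1 + 2.5 + 5.5 + 7 + 9.5 + 11 + 13 = 49.5.
Step 3: U_X = R1 - n1(n1+1)/2 = 49.5 - 7*8/2 = 49.5 - 28 = 21.5.
       U_Y = n1*n2 - U_X = 56 - 21.5 = 34.5.
Step 4: Ties are present, so use the tie-corrected normal approximation (with continuity correction) for the p-value.
Step 5: p-value = 0.486283; compare to alpha = 0.05. fail to reject H0.

U_X = 21.5, p = 0.486283, fail to reject H0 at alpha = 0.05.


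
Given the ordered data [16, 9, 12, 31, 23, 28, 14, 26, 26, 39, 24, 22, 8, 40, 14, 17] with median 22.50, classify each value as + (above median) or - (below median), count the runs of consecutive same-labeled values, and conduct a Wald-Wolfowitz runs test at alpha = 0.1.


Step 1: Compute median = 22.50; label A = above, B = below.
Labels in order: BBBAAABAAAABBABB  (n_A = 8, n_B = 8)
Step 2: Count runs R = 7.
Step 3: Under H0 (random ordering), E[R] = 2*n_A*n_B/(n_A+n_B) + 1 = 2*8*8/16 + 1 = 9.0000.
        Var[R] = 2*n_A*n_B*(2*n_A*n_B - n_A - n_B) / ((n_A+n_B)^2 * (n_A+n_B-1)) = 14336/3840 = 3.7333.
        SD[R] = 1.9322.
Step 4: Continuity-corrected z = (R + 0.5 - E[R]) / SD[R] = (7 + 0.5 - 9.0000) / 1.9322 = -0.7763.
Step 5: Two-sided p-value via normal approximation = 2*(1 - Phi(|z|)) = 0.437558.
Step 6: alpha = 0.1. fail to reject H0.

R = 7, z = -0.7763, p = 0.437558, fail to reject H0.


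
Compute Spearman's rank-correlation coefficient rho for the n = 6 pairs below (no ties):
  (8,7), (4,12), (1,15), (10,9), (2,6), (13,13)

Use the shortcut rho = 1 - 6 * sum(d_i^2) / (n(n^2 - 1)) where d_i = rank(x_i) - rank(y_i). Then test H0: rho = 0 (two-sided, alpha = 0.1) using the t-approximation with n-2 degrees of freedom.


Step 1: Rank x and y separately (midranks; no ties here).
rank(x): 8->4, 4->3, 1->1, 10->5, 2->2, 13->6
rank(y): 7->2, 12->4, 15->6, 9->3, 6->1, 13->5
Step 2: d_i = R_x(i) - R_y(i); compute d_i^2.
  (4-2)^2=4, (3-4)^2=1, (1-6)^2=25, (5-3)^2=4, (2-1)^2=1, (6-5)^2=1
sum(d^2) = 36.
Step 3: rho = 1 - 6*36 / (6*(6^2 - 1)) = 1 - 216/210 = -0.028571.
Step 4: Under H0, t = rho * sqrt((n-2)/(1-rho^2)) = -0.0572 ~ t(4).
Step 5: Two-sided p-value from the t-distribution with 4 df = 0.957155.
Step 6: alpha = 0.1. fail to reject H0.

rho = -0.0286, p = 0.957155, fail to reject H0 at alpha = 0.1.


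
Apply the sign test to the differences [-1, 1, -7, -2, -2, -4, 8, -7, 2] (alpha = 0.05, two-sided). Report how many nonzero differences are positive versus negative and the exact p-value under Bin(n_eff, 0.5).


Step 1: Discard zero differences. Original n = 9; n_eff = number of nonzero differences = 9.
Nonzero differences (with sign): -1, +1, -7, -2, -2, -4, +8, -7, +2
Step 2: Count signs: positive = 3, negative = 6.
Step 3: Under H0: P(positive) = 0.5, so the number of positives S ~ Bin(9, 0.5).
Step 4: Two-sided exact p-value = sum of Bin(9,0.5) probabilities at or below the observed probability = 0.507812.
Step 5: alpha = 0.05. fail to reject H0.

n_eff = 9, pos = 3, neg = 6, p = 0.507812, fail to reject H0.


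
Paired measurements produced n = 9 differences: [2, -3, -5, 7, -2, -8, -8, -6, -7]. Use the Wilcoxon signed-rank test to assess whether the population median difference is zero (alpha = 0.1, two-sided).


Step 1: Drop any zero differences (none here) and take |d_i|.
|d| = [2, 3, 5, 7, 2, 8, 8, 6, 7]
Step 2: Midrank |d_i| (ties get averaged ranks).
ranks: |2|->1.5, |3|->3, |5|->4, |7|->6.5, |2|->1.5, |8|->8.5, |8|->8.5, |6|->5, |7|->6.5
Step 3: Attach original signs; sum ranks with positive sign and with negative sign.
W+ = 1.5 + 6.5 = 8
W- = 3 + 4 + 1.5 + 8.5 + 8.5 + 5 + 6.5 = 37
(Check: W+ + W- = 45 should equal n(n+1)/2 = 45.)
Step 4: Test statistic W = min(W+, W-) = 8.
Step 5: Ties in |d|, so use the tie-corrected normal approximation.
        E[W] = n(n+1)/4 = 9*10/4 = 22.5.
        Tie groups: |d|=2 (t=2), |d|=7 (t=2), |d|=8 (t=2); sum(t^3 - t) = 18.
        Var[W] = n(n+1)(2n+1)/24 - sum(t^3-t)/48 = 1710/24 - 18/48 = 70.875.
        z = (W - E[W]) / sqrt(Var[W]) = (8 - 22.5) / 8.4187 = -1.7224.
        Two-sided p = 2*Phi(z) = 0.085006.
Step 6: alpha = 0.1. reject H0.

W+ = 8, W- = 37, W = min = 8, p = 0.085006, reject H0.


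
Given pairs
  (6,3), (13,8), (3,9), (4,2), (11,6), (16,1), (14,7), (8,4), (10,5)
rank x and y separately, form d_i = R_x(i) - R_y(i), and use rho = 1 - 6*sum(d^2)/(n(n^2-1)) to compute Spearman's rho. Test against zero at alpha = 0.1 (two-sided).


Step 1: Rank x and y separately (midranks; no ties here).
rank(x): 6->3, 13->7, 3->1, 4->2, 11->6, 16->9, 14->8, 8->4, 10->5
rank(y): 3->3, 8->8, 9->9, 2->2, 6->6, 1->1, 7->7, 4->4, 5->5
Step 2: d_i = R_x(i) - R_y(i); compute d_i^2.
  (3-3)^2=0, (7-8)^2=1, (1-9)^2=64, (2-2)^2=0, (6-6)^2=0, (9-1)^2=64, (8-7)^2=1, (4-4)^2=0, (5-5)^2=0
sum(d^2) = 130.
Step 3: rho = 1 - 6*130 / (9*(9^2 - 1)) = 1 - 780/720 = -0.083333.
Step 4: Under H0, t = rho * sqrt((n-2)/(1-rho^2)) = -0.2212 ~ t(7).
Step 5: Two-sided p-value from the t-distribution with 7 df = 0.831214.
Step 6: alpha = 0.1. fail to reject H0.

rho = -0.0833, p = 0.831214, fail to reject H0 at alpha = 0.1.


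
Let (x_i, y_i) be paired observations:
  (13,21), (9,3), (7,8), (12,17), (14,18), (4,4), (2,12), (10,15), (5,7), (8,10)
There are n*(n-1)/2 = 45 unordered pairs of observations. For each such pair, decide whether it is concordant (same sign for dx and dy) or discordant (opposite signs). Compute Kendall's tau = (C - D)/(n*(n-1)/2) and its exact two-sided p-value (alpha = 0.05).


Step 1: Enumerate the 45 unordered pairs (i,j) with i<j and classify each by sign(x_j-x_i) * sign(y_j-y_i).
  (1,2):dx=-4,dy=-18->C; (1,3):dx=-6,dy=-13->C; (1,4):dx=-1,dy=-4->C; (1,5):dx=+1,dy=-3->D
  (1,6):dx=-9,dy=-17->C; (1,7):dx=-11,dy=-9->C; (1,8):dx=-3,dy=-6->C; (1,9):dx=-8,dy=-14->C
  (1,10):dx=-5,dy=-11->C; (2,3):dx=-2,dy=+5->D; (2,4):dx=+3,dy=+14->C; (2,5):dx=+5,dy=+15->C
  (2,6):dx=-5,dy=+1->D; (2,7):dx=-7,dy=+9->D; (2,8):dx=+1,dy=+12->C; (2,9):dx=-4,dy=+4->D
  (2,10):dx=-1,dy=+7->D; (3,4):dx=+5,dy=+9->C; (3,5):dx=+7,dy=+10->C; (3,6):dx=-3,dy=-4->C
  (3,7):dx=-5,dy=+4->D; (3,8):dx=+3,dy=+7->C; (3,9):dx=-2,dy=-1->C; (3,10):dx=+1,dy=+2->C
  (4,5):dx=+2,dy=+1->C; (4,6):dx=-8,dy=-13->C; (4,7):dx=-10,dy=-5->C; (4,8):dx=-2,dy=-2->C
  (4,9):dx=-7,dy=-10->C; (4,10):dx=-4,dy=-7->C; (5,6):dx=-10,dy=-14->C; (5,7):dx=-12,dy=-6->C
  (5,8):dx=-4,dy=-3->C; (5,9):dx=-9,dy=-11->C; (5,10):dx=-6,dy=-8->C; (6,7):dx=-2,dy=+8->D
  (6,8):dx=+6,dy=+11->C; (6,9):dx=+1,dy=+3->C; (6,10):dx=+4,dy=+6->C; (7,8):dx=+8,dy=+3->C
  (7,9):dx=+3,dy=-5->D; (7,10):dx=+6,dy=-2->D; (8,9):dx=-5,dy=-8->C; (8,10):dx=-2,dy=-5->C
  (9,10):dx=+3,dy=+3->C
Step 2: C = 35, D = 10, total pairs = 45.
Step 3: tau = (C - D)/(n(n-1)/2) = (35 - 10)/45 = 0.555556.
Step 4: Exact two-sided p-value (enumerate n! = 3628800 permutations of y under H0): p = 0.028609.
Step 5: alpha = 0.05. reject H0.

tau_b = 0.5556 (C=35, D=10), p = 0.028609, reject H0.


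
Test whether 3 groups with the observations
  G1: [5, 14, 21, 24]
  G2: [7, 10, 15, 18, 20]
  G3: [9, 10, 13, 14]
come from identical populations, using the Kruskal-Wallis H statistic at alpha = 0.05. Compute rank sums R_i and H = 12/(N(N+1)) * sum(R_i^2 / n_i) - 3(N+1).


Step 1: Combine all N = 13 observations and assign midranks.
sorted (value, group, rank): (5,G1,1), (7,G2,2), (9,G3,3), (10,G2,4.5), (10,G3,4.5), (13,G3,6), (14,G1,7.5), (14,G3,7.5), (15,G2,9), (18,G2,10), (20,G2,11), (21,G1,12), (24,G1,13)
Step 2: Sum ranks within each group.
R_1 = 33.5 (n_1 = 4)
R_2 = 36.5 (n_2 = 5)
R_3 = 21 (n_3 = 4)
Step 3: H = 12/(N(N+1)) * sum(R_i^2/n_i) - 3(N+1)
     = 12/(13*14) * (33.5^2/4 + 36.5^2/5 + 21^2/4) - 3*14
     = 0.065934 * 657.263 - 42
     = 1.335989.
Step 4: Ties present; correction factor C = 1 - 12/(13^3 - 13) = 0.994505. Corrected H = 1.335989 / 0.994505 = 1.343370.
Step 5: Under H0, H ~ chi^2(2); p-value = 0.510847.
Step 6: alpha = 0.05. fail to reject H0.

H = 1.3434, df = 2, p = 0.510847, fail to reject H0.


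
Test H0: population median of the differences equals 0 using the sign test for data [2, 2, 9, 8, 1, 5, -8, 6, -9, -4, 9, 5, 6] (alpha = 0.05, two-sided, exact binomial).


Step 1: Discard zero differences. Original n = 13; n_eff = number of nonzero differences = 13.
Nonzero differences (with sign): +2, +2, +9, +8, +1, +5, -8, +6, -9, -4, +9, +5, +6
Step 2: Count signs: positive = 10, negative = 3.
Step 3: Under H0: P(positive) = 0.5, so the number of positives S ~ Bin(13, 0.5).
Step 4: Two-sided exact p-value = sum of Bin(13,0.5) probabilities at or below the observed probability = 0.092285.
Step 5: alpha = 0.05. fail to reject H0.

n_eff = 13, pos = 10, neg = 3, p = 0.092285, fail to reject H0.
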